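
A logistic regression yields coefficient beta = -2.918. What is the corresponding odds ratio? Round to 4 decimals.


The odds ratio is computed as:
OR = e^(-2.918) = 0.0540.

0.0540


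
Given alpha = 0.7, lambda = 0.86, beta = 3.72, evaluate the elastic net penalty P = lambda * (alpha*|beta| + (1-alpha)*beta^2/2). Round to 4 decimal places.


alpha * |beta| = 0.7 * 3.72 = 2.6040.
(1-alpha) * beta^2/2 = 0.3 * 13.8384/2 = 2.0758.
Total = 0.86 * (2.6040 + 2.0758) = 4.0246.

4.0246


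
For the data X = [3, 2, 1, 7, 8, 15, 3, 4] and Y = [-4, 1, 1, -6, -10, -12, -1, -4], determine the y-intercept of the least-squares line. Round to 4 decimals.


First find the slope: b1 = -0.9726.
Means: xbar = 5.3750, ybar = -4.3750.
b0 = ybar - b1 * xbar = -4.3750 - -0.9726 * 5.3750 = 0.8526.

0.8526


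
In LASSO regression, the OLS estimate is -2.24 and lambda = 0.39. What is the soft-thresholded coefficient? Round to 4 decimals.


|beta_OLS| = 2.24.
lambda = 0.39.
Since |beta| > lambda, coefficient = sign(beta)*(|beta| - lambda) = -1.8500.
Result = -1.8500.

-1.8500


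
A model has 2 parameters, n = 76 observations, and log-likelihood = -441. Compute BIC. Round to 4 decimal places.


k * ln(n) = 2 * ln(76) = 2 * 4.330733 = 8.661466.
-2 * loglik = -2 * (-441) = 882.
BIC = 8.661466 + 882 = 890.661466, which rounds to 890.6615.

890.6615


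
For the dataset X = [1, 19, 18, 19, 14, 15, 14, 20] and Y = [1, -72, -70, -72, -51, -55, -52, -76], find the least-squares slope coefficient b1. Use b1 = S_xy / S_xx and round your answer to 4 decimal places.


Calculate xbar = 15.0000, ybar = -55.8750.
S_xx = 264.0000, S_xy = -1077.0000.
Using b1 = S_xy / S_xx = -1077.0000 / 264.0000, we get b1 = -4.0795.

-4.0795


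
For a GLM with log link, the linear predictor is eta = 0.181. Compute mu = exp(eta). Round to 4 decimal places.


Apply the inverse link:
mu = e^0.181 = 1.1984.

1.1984


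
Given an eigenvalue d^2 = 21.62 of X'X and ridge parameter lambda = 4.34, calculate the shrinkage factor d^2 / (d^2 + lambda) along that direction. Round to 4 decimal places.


d^2 + lambda = 21.62 + 4.34 = 25.9600.
Shrinkage factor = 21.62/25.9600 = 0.8328.

0.8328


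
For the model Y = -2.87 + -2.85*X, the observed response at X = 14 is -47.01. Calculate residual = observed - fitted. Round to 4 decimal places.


Compute yhat = -2.87 + (-2.85)(14) = -42.7700.
Residual = actual - predicted = -47.01 - -42.7700 = -4.2400.

-4.2400


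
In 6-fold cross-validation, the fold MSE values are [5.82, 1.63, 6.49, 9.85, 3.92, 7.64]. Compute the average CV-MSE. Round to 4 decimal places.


Sum of fold MSEs = 35.3500.
Average = 35.3500 / 6 = 5.8917.

5.8917


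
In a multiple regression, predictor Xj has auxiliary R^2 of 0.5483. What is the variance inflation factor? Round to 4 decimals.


Denominator: 1 - 0.5483 = 0.4517.
VIF = 1 / 0.4517 = 2.2139.

2.2139


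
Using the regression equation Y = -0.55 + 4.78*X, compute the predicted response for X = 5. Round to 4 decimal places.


Substitute X = 5 into the equation:
Y = -0.55 + 4.78 * 5 = -0.55 + 23.9000 = 23.3500.

23.3500


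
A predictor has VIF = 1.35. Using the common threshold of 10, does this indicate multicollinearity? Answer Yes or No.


Check: VIF = 1.35 vs threshold = 10.
Since 1.35 < 10, the answer is No.

No


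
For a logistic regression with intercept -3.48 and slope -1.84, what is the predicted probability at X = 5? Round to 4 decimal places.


z = -3.48 + -1.84 * 5 = -12.6800.
Sigmoid: P = 1 / (1 + exp(12.6800)) = 0.0000.

0.0000


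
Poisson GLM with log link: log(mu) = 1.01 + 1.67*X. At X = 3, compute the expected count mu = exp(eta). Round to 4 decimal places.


Compute eta = 1.01 + 1.67 * 3 = 6.0200.
Apply inverse link: mu = e^6.0200 = 411.5786.

411.5786


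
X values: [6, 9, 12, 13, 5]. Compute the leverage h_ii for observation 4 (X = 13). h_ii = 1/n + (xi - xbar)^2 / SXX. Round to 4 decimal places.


Compute xbar = 9.0000 with n = 5 observations.
SXX = 50.0000.
Leverage = 1/5 + (13 - 9.0000)^2/50.0000 = 0.5200.

0.5200


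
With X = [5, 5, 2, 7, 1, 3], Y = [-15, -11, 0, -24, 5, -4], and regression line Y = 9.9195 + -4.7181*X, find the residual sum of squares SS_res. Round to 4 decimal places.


For each point, residual = actual - predicted.
Residuals: [-1.3290, 2.6710, -0.4833, -0.8928, -0.2014, 0.2348].
Sum of squared residuals = 10.0268.

10.0268


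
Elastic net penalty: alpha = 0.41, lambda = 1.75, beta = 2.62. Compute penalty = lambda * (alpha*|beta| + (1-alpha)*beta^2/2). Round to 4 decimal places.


alpha * |beta| = 0.41 * 2.62 = 1.0742.
(1-alpha) * beta^2/2 = 0.59 * 6.8644/2 = 2.0250.
Total = 1.75 * (1.0742 + 2.0250) = 5.4236.

5.4236


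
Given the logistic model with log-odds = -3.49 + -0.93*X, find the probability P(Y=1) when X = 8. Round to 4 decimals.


Linear predictor: z = -3.49 + -0.93 * 8 = -10.9300.
P = 1/(1 + exp(10.9300)) = 1/(1 + 55826.2797) = 0.0000.

0.0000


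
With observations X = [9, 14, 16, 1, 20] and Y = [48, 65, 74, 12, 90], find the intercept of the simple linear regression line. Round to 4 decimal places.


Compute b1 = 4.0654 from the OLS formula.
With xbar = 12.0000 and ybar = 57.8000, the intercept is:
b0 = 57.8000 - 4.0654 * 12.0000 = 9.0150.

9.0150


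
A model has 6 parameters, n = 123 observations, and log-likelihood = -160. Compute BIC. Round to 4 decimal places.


k * ln(n) = 6 * ln(123) = 6 * 4.812184 = 28.873104.
-2 * loglik = -2 * (-160) = 320.
BIC = 28.873104 + 320 = 348.873104, which rounds to 348.8731.

348.8731


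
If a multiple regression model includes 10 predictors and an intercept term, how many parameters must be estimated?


Each predictor gets one coefficient, plus one intercept.
Total parameters = 10 + 1 = 11.

11


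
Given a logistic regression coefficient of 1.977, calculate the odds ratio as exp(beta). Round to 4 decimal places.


The odds ratio is computed as:
OR = e^(1.977) = 7.2210.

7.2210


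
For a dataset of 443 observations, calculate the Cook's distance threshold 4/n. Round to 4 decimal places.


Cook's distance cutoff = 4/n = 4/443.
= 0.0090.

0.0090


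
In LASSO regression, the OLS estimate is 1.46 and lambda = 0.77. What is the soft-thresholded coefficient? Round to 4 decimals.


|beta_OLS| = 1.46.
lambda = 0.77.
Since |beta| > lambda, coefficient = sign(beta)*(|beta| - lambda) = 0.6900.
Result = 0.6900.

0.6900


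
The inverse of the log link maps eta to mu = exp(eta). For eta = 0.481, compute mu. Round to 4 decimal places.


The inverse log link gives:
mu = exp(0.481) = 1.6177.

1.6177


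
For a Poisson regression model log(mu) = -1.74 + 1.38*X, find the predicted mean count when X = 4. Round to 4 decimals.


Linear predictor: eta = -1.74 + (1.38)(4) = 3.7800.
Expected count: mu = exp(3.7800) = 43.8160.

43.8160


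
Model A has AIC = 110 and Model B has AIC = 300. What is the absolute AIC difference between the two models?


|AIC_A - AIC_B| = |110 - 300| = 190.
Model A is preferred (lower AIC).

190


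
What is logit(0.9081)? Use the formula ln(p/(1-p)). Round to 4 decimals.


1 - p = 0.0919.
p/(1-p) = 9.8814.
logit = ln(9.8814) = 2.2907.

2.2907


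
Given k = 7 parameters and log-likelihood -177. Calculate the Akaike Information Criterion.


AIC = 2*7 - 2*(-177).
= 14 + 354 = 368.

368


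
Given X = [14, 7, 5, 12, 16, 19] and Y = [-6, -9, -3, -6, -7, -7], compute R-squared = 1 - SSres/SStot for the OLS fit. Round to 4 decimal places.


Fit the OLS line: b0 = -4.9137, b1 = -0.1167.
SSres = 17.3886.
SStot = 19.3333.
R^2 = 1 - 17.3886/19.3333 = 0.1006.

0.1006


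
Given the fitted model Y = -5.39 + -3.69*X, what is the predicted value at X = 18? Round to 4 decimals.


Substitute X = 18 into the equation:
Y = -5.39 + -3.69 * 18 = -5.39 + -66.4200 = -71.8100.

-71.8100


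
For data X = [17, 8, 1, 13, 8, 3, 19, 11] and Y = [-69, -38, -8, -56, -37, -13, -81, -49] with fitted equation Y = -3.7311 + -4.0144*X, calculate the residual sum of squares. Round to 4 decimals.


Predicted values from Y = -3.7311 + -4.0144*X.
Residuals: [2.9759, -2.1537, -0.2545, -0.0817, -1.1537, 2.7743, -0.9953, -1.1105].
SSres = 24.8174.

24.8174


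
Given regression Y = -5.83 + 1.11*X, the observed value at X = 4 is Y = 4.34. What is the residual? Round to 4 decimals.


Compute yhat = -5.83 + (1.11)(4) = -1.3900.
Residual = actual - predicted = 4.34 - -1.3900 = 5.7300.

5.7300


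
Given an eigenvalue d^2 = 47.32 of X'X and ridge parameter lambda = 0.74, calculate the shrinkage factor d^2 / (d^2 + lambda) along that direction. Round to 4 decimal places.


Compute the denominator: 47.32 + 0.74 = 48.0600.
Shrinkage factor = 47.32 / 48.0600 = 0.9846.

0.9846


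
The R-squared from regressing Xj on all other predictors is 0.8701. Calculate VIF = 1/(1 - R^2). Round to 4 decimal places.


Denominator: 1 - 0.8701 = 0.1299.
VIF = 1 / 0.1299 = 7.6982.

7.6982


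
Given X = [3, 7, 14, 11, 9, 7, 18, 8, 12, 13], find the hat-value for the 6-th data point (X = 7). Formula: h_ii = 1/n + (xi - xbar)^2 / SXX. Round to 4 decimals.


Compute xbar = 10.2000 with n = 10 observations.
SXX = 165.6000.
Leverage = 1/10 + (7 - 10.2000)^2/165.6000 = 0.1618.

0.1618


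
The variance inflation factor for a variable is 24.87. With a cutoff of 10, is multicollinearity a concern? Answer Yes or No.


Compare VIF = 24.87 to the threshold of 10.
24.87 >= 10, so the answer is Yes.

Yes


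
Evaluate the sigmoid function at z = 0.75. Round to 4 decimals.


Compute exp(-0.7500) = 0.4724.
Sigmoid = 1 / (1 + 0.4724) = 1 / 1.4724 = 0.6792.

0.6792


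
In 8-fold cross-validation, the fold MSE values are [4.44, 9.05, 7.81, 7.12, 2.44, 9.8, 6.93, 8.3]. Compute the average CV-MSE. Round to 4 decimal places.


Add all fold MSEs: 55.8900.
Divide by k = 8: 55.8900/8 = 6.9863.

6.9863


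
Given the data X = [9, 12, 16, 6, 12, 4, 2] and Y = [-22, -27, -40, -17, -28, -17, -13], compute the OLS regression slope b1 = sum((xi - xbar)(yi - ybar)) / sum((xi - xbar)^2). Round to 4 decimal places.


First compute the means: xbar = 8.7143, ybar = -23.4286.
Then S_xx = sum((xi - xbar)^2) = 149.4286.
S_xy = sum((xi - xbar)(yi - ybar)) = -264.8571.
b1 = S_xy / S_xx = -264.8571 / 149.4286 = -1.7725.

-1.7725


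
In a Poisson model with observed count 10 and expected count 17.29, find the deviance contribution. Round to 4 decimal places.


Compute y*ln(y/mu) = 10*ln(10/17.29) = 10*-0.547543 = -5.475430.
y - mu = -7.29.
D = 2*(-5.475430 - (-7.29)) = 3.629140, which rounds to 3.6291.

3.6291


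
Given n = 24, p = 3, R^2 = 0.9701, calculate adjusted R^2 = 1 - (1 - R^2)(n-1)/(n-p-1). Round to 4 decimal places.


Using the formula:
(1 - 0.9701) = 0.0299.
Multiply by 23/20: 0.0299 * 23 = 0.6877, then 0.6877 / 20 = 0.0344.
Adj R^2 = 1 - 0.0344 = 0.9656.

0.9656


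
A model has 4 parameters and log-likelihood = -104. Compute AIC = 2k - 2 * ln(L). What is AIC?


Compute:
2k = 2*4 = 8.
-2*loglik = -2*(-104) = 208.
AIC = 8 + 208 = 216.

216


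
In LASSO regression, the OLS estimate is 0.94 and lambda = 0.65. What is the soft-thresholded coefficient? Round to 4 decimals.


Absolute value: |0.94| = 0.94.
Compare to lambda = 0.65.
Since |beta| > lambda, coefficient = sign(beta)*(|beta| - lambda) = 0.2900.

0.2900


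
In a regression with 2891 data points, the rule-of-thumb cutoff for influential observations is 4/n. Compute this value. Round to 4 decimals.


The threshold is 4/n.
4/2891 = 0.0014.

0.0014


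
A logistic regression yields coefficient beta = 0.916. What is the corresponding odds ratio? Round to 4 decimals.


Odds ratio = exp(beta) = exp(0.916).
= 2.4993.

2.4993


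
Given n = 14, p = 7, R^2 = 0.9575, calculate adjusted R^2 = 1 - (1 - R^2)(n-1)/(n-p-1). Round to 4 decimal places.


Plug in: Adj R^2 = 1 - (1 - 0.9575) * 13/6.
= 1 - 0.0425 * 13/6
= 1 - 0.5525 / 6
= 1 - 0.0921 = 0.9079.

0.9079


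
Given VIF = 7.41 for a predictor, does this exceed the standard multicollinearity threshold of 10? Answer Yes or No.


Check: VIF = 7.41 vs threshold = 10.
Since 7.41 < 10, the answer is No.

No


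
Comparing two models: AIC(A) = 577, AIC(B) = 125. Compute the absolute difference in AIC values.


|AIC_A - AIC_B| = |577 - 125| = 452.
Model B is preferred (lower AIC).

452


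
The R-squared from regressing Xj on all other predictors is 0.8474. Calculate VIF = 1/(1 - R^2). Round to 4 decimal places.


Denominator: 1 - 0.8474 = 0.1526.
VIF = 1 / 0.1526 = 6.5531.

6.5531


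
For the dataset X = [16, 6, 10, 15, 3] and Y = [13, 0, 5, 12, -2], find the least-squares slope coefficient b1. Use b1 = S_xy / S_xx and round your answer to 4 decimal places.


First compute the means: xbar = 10.0000, ybar = 5.6000.
Then S_xx = sum((xi - xbar)^2) = 126.0000.
S_xy = sum((xi - xbar)(yi - ybar)) = 152.0000.
b1 = S_xy / S_xx = 152.0000 / 126.0000 = 1.2063.

1.2063


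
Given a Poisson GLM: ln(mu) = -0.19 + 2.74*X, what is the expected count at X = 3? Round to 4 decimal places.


Compute eta = -0.19 + 2.74 * 3 = 8.0300.
Apply inverse link: mu = e^8.0300 = 3071.7417.

3071.7417


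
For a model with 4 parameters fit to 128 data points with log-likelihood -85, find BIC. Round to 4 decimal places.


k * ln(n) = 4 * ln(128) = 4 * 4.852030 = 19.408120.
-2 * loglik = -2 * (-85) = 170.
BIC = 19.408120 + 170 = 189.408120, which rounds to 189.4081.

189.4081


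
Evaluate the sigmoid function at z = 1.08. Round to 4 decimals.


First, exp(-1.0800) = 0.3396.
Then sigma(z) = 1/(1 + 0.3396) = 0.7465.

0.7465


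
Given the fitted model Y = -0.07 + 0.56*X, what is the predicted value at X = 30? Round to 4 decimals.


Substitute X = 30 into the equation:
Y = -0.07 + 0.56 * 30 = -0.07 + 16.8000 = 16.7300.

16.7300


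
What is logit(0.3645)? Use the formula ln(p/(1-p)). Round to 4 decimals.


Compute the odds: 0.3645/0.6355 = 0.5736.
Take the natural log: ln(0.5736) = -0.5559.

-0.5559


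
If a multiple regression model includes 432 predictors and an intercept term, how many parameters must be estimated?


Including the intercept, the model has 432 predictor coefficients + 1 intercept.
Total = 433.

433


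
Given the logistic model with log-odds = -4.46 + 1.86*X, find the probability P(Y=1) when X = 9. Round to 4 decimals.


Linear predictor: z = -4.46 + 1.86 * 9 = 12.2800.
P = 1/(1 + exp(-12.2800)) = 1/(1 + 0.0000) = 1.0000.

1.0000


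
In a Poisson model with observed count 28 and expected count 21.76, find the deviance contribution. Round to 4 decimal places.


y/mu = 28/21.76 = 1.286765 (approx.), and ln(28/21.76) = 0.252131.
y * ln(y/mu) = 28 * 0.252131 = 7.059668.
y - mu = 6.24.
D = 2 * (7.059668 - 6.24) = 1.639336, which rounds to 1.6393.

1.6393


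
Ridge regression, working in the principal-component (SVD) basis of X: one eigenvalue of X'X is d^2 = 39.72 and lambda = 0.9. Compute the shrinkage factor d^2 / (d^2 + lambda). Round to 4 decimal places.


d^2 + lambda = 39.72 + 0.9 = 40.6200.
Shrinkage factor = 39.72/40.6200 = 0.9778.

0.9778


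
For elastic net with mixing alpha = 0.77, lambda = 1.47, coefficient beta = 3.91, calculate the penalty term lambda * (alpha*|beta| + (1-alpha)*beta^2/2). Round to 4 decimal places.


L1 component = 0.77 * |3.91| = 3.0107.
L2 component = 0.23 * 3.91^2 / 2 = 1.7581.
Penalty = 1.47 * (3.0107 + 1.7581) = 1.47 * 4.7688 = 7.0102.

7.0102


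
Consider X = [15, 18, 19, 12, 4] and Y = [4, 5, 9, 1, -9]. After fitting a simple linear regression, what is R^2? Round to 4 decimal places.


After computing the OLS fit (b0=-13.0799, b1=1.1088):
SSres = 5.4807, SStot = 184.0000.
R^2 = 1 - 5.4807/184.0000 = 0.9702.

0.9702


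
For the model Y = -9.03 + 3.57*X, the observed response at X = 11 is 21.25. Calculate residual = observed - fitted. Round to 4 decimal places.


Compute yhat = -9.03 + (3.57)(11) = 30.2400.
Residual = actual - predicted = 21.25 - 30.2400 = -8.9900.

-8.9900


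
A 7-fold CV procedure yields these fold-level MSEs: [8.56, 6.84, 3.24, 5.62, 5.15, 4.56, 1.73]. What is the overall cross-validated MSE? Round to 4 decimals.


Total MSE across folds = 35.7000.
CV-MSE = 35.7000/7 = 5.1000.

5.1000


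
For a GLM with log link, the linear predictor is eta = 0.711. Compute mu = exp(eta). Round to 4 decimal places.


mu = exp(eta) = exp(0.711).
= 2.0360.

2.0360


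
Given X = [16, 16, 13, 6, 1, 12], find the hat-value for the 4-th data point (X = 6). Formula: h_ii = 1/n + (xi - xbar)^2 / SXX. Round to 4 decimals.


Compute xbar = 10.6667 with n = 6 observations.
SXX = 179.3333.
Leverage = 1/6 + (6 - 10.6667)^2/179.3333 = 0.2881.

0.2881


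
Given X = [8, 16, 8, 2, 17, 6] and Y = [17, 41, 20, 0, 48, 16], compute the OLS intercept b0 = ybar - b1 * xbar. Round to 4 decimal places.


Compute b1 = 3.0029 from the OLS formula.
With xbar = 9.5000 and ybar = 23.6667, the intercept is:
b0 = 23.6667 - 3.0029 * 9.5000 = -4.8610.

-4.8610


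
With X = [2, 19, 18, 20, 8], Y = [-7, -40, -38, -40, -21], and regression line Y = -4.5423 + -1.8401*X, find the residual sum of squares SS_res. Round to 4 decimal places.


For each point, residual = actual - predicted.
Residuals: [1.2225, -0.4958, -0.3359, 1.3443, -1.7369].
Sum of squared residuals = 6.6771.

6.6771


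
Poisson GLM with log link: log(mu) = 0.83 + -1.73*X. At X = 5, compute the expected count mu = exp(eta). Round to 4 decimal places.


Compute eta = 0.83 + -1.73 * 5 = -7.8200.
Apply inverse link: mu = e^-7.8200 = 0.0004.

0.0004


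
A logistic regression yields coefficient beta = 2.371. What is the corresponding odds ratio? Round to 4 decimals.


exp(2.371) = 10.7081.
So the odds ratio is 10.7081.

10.7081


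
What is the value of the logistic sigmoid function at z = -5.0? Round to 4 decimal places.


Compute exp(5.0000) = 148.4132.
Sigmoid = 1 / (1 + 148.4132) = 1 / 149.4132 = 0.0067.

0.0067


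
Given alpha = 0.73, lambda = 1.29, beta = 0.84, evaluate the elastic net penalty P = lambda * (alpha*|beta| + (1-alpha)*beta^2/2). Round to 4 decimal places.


Compute:
L1 = 0.73 * 0.84 = 0.6132.
L2 = 0.27 * 0.84^2 / 2 = 0.0953.
Penalty = 1.29 * (0.6132 + 0.0953) = 0.9139.

0.9139


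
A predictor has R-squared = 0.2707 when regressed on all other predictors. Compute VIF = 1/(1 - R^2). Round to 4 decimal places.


VIF = 1 / (1 - 0.2707).
= 1 / 0.7293 = 1.3712.

1.3712


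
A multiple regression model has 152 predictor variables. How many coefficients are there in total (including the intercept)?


Total coefficients = number of predictors + 1 (for the intercept).
= 152 + 1 = 153.

153


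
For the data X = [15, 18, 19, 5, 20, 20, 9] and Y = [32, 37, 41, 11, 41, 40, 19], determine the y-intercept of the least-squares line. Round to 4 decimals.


The slope is b1 = 2.0129.
Sample means are xbar = 15.1429 and ybar = 31.5714.
Intercept: b0 = 31.5714 - (2.0129)(15.1429) = 1.0908.

1.0908


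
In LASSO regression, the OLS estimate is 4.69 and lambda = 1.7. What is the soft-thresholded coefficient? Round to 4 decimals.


Check: |4.69| = 4.69 vs lambda = 1.7.
Since |beta| > lambda, coefficient = sign(beta)*(|beta| - lambda) = 2.9900.
Soft-thresholded coefficient = 2.9900.

2.9900


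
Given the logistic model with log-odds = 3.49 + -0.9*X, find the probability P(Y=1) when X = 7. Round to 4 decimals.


z = 3.49 + -0.9 * 7 = -2.8100.
Sigmoid: P = 1 / (1 + exp(2.8100)) = 0.0568.

0.0568


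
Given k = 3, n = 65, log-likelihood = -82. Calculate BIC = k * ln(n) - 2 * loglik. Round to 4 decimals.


k * ln(n) = 3 * ln(65) = 3 * 4.174387 = 12.523161.
-2 * loglik = -2 * (-82) = 164.
BIC = 12.523161 + 164 = 176.523161, which rounds to 176.5232.

176.5232


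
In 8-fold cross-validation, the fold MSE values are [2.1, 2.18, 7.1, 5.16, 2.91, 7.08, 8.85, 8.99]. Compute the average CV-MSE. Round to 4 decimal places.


Add all fold MSEs: 44.3700.
Divide by k = 8: 44.3700/8 = 5.5463.

5.5463


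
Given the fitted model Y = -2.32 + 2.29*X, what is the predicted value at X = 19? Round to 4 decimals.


Substitute X = 19 into the equation:
Y = -2.32 + 2.29 * 19 = -2.32 + 43.5100 = 41.1900.

41.1900


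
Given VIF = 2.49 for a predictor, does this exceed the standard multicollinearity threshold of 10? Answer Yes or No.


Compare VIF = 2.49 to the threshold of 10.
2.49 < 10, so the answer is No.

No


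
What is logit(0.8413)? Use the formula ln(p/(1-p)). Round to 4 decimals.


Compute the odds: 0.8413/0.1587 = 5.3012.
Take the natural log: ln(5.3012) = 1.6679.

1.6679


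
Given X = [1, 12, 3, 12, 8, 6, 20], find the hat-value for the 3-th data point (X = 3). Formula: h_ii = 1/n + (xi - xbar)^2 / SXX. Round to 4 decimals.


Mean of X: xbar = 8.8571.
SXX = 248.8571.
For X = 3: h = 1/7 + (3 - 8.8571)^2/248.8571 = 0.2807.

0.2807


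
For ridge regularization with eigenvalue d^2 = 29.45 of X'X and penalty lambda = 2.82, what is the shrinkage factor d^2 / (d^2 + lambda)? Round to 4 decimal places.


Compute the denominator: 29.45 + 2.82 = 32.2700.
Shrinkage factor = 29.45 / 32.2700 = 0.9126.

0.9126


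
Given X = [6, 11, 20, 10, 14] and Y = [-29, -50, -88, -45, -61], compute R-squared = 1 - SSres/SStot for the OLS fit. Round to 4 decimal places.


Fit the OLS line: b0 = -3.3107, b1 = -4.2040.
SSres = 2.2702.
SStot = 1925.2000.
R^2 = 1 - 2.2702/1925.2000 = 0.9988.

0.9988


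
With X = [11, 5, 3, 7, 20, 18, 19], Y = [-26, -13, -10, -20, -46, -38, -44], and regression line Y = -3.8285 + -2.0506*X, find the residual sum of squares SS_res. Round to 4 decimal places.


Predicted values from Y = -3.8285 + -2.0506*X.
Residuals: [0.3851, 1.0815, -0.0197, -1.8173, -1.1595, 2.7393, -1.2101].
SSres = 14.9335.

14.9335


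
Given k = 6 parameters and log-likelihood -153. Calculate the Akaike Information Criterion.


AIC = 2*6 - 2*(-153).
= 12 + 306 = 318.

318


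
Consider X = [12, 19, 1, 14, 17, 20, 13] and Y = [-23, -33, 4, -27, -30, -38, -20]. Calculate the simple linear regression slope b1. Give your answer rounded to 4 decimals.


The sample means are xbar = 13.7143 and ybar = -23.8571.
Compute S_xx = 243.4286 and S_xy = -516.7143.
Slope b1 = S_xy / S_xx = -516.7143 / 243.4286 = -2.1227.

-2.1227


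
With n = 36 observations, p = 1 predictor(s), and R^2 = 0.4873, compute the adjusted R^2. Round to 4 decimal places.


Adjusted R^2 = 1 - (1 - R^2) * (n-1)/(n-p-1).
(1 - R^2) = 0.5127.
(n-1)/(n-p-1) = 35/34.
(1 - R^2) * (n-1) = 0.5127 * 35 = 17.9445.
Divide by (n-p-1): 17.9445 / 34 = 0.5278.
Adj R^2 = 1 - 0.5278 = 0.4722.

0.4722


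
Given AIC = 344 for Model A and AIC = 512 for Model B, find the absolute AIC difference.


|AIC_A - AIC_B| = |344 - 512| = 168.
Model A is preferred (lower AIC).

168


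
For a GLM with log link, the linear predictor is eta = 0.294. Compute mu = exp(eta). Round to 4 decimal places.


Apply the inverse link:
mu = e^0.294 = 1.3418.

1.3418


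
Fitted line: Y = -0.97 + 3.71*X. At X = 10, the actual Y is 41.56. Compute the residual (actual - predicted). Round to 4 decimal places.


Fitted value at X = 10 is yhat = -0.97 + 3.71*10 = 36.1300.
Residual = 41.56 - 36.1300 = 5.4300.

5.4300


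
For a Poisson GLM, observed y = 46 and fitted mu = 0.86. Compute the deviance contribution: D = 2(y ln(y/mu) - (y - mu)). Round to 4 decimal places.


y/mu = 46/0.86 = 53.488372 (approx.), and ln(46/0.86) = 3.979464.
y * ln(y/mu) = 46 * 3.979464 = 183.055344.
y - mu = 45.14.
D = 2 * (183.055344 - 45.14) = 275.830688, which rounds to 275.8307.

275.8307


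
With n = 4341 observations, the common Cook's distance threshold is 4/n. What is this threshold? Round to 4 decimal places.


The threshold is 4/n.
4/4341 = 0.0009.

0.0009


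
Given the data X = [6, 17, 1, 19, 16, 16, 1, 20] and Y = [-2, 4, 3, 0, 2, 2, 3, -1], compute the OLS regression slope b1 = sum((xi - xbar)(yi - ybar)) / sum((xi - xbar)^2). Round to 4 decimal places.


Calculate xbar = 12.0000, ybar = 1.3750.
S_xx = 448.0000, S_xy = -26.0000.
Using b1 = S_xy / S_xx = -26.0000 / 448.0000, we get b1 = -0.0580.

-0.0580


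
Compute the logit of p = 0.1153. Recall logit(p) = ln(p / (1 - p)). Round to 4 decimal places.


The odds are p/(1-p) = 0.1153 / 0.8847 = 0.1303.
logit(p) = ln(0.1303) = -2.0377.

-2.0377


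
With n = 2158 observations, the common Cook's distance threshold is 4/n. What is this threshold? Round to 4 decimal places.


Cook's distance cutoff = 4/n = 4/2158.
= 0.0019.

0.0019


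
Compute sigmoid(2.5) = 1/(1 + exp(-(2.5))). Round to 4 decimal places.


exp(-2.5000) = 0.0821.
1 + exp(-z) = 1.0821.
sigmoid = 1/1.0821 = 0.9241.

0.9241


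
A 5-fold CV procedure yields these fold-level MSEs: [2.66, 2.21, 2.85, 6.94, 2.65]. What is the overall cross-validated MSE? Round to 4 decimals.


Add all fold MSEs: 17.3100.
Divide by k = 5: 17.3100/5 = 3.4620.

3.4620


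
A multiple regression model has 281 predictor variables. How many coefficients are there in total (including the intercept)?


Each predictor gets one coefficient, plus one intercept.
Total parameters = 281 + 1 = 282.

282


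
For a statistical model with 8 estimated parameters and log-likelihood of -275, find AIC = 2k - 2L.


AIC = 2k - 2*loglik = 2(8) - 2(-275).
= 16 + 550 = 566.

566


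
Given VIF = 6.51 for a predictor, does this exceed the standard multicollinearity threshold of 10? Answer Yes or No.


Compare VIF = 6.51 to the threshold of 10.
6.51 < 10, so the answer is No.

No


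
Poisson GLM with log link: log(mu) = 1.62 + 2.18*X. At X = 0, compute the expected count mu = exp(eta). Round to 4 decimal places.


eta = 1.62 + 2.18 * 0 = 1.6200.
mu = exp(1.6200) = 5.0531.

5.0531


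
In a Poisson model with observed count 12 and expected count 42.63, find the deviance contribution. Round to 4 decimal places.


Compute y*ln(y/mu) = 12*ln(12/42.63) = 12*-1.267652 = -15.211824.
y - mu = -30.63.
D = 2*(-15.211824 - (-30.63)) = 30.836352, which rounds to 30.8364.

30.8364


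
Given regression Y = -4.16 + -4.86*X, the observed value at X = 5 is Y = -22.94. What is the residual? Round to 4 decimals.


Fitted value at X = 5 is yhat = -4.16 + -4.86*5 = -28.4600.
Residual = -22.94 - -28.4600 = 5.5200.

5.5200


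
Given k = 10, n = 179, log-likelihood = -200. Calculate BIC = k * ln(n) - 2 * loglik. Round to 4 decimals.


Compute k*ln(n) = 10*ln(179) = 10*5.187386 = 51.873860.
Then -2*loglik = 400.
BIC = 51.873860 + 400 = 451.873860, which rounds to 451.8739.

451.8739


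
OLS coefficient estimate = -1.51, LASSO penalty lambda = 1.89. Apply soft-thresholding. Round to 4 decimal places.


Check: |-1.51| = 1.51 vs lambda = 1.89.
Since |beta| <= lambda, the coefficient is set to 0.
Soft-thresholded coefficient = 0.0000.

0.0000


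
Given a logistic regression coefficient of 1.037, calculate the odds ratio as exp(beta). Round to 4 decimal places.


exp(1.037) = 2.8207.
So the odds ratio is 2.8207.

2.8207


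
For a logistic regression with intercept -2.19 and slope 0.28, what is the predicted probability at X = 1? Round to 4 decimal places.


Compute z = -2.19 + (0.28)(1) = -1.9100.
exp(-z) = 6.7531.
P = 1/(1 + 6.7531) = 0.1290.

0.1290


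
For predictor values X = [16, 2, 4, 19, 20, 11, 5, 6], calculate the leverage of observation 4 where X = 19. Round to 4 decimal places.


n = 8, xbar = 10.3750.
SXX = sum((xi - xbar)^2) = 357.8750.
h = 1/8 + (19 - 10.3750)^2 / 357.8750 = 0.3329.

0.3329


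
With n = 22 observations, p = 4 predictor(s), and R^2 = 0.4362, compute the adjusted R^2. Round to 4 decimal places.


Adjusted R^2 = 1 - (1 - R^2) * (n-1)/(n-p-1).
(1 - R^2) = 0.5638.
(n-1)/(n-p-1) = 21/17.
(1 - R^2) * (n-1) = 0.5638 * 21 = 11.8398.
Divide by (n-p-1): 11.8398 / 17 = 0.6965.
Adj R^2 = 1 - 0.6965 = 0.3035.

0.3035


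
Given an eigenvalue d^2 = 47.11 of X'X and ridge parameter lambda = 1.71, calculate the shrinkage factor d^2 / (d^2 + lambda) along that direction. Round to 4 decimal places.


Denominator = d^2 + lambda = 47.11 + 1.71 = 48.8200.
Shrinkage = 47.11 / 48.8200 = 0.9650.

0.9650


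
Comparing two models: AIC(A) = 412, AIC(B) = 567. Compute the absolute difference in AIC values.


Absolute difference = |412 - 567| = 155.
The model with lower AIC (A) is preferred.

155


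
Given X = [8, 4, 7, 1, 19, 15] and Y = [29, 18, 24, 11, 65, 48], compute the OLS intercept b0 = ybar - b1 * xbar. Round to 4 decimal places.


The slope is b1 = 2.9696.
Sample means are xbar = 9.0000 and ybar = 32.5000.
Intercept: b0 = 32.5000 - (2.9696)(9.0000) = 5.7739.

5.7739


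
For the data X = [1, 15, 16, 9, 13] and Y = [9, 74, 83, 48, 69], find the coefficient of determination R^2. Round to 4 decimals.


After computing the OLS fit (b0=4.3710, b1=4.8360):
SSres = 13.1989, SStot = 3493.2000.
R^2 = 1 - 13.1989/3493.2000 = 0.9962.

0.9962


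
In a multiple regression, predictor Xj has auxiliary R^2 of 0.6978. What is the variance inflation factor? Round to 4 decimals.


Using VIF = 1/(1 - R^2_j):
1 - 0.6978 = 0.3022.
VIF = 3.3091.

3.3091


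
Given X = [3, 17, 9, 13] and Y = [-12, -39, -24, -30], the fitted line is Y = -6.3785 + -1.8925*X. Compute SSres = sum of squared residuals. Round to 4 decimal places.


For each point, residual = actual - predicted.
Residuals: [0.0560, -0.4490, -0.5890, 0.9810].
Sum of squared residuals = 1.5140.

1.5140


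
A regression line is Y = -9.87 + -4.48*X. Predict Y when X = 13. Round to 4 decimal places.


Substitute X = 13 into the equation:
Y = -9.87 + -4.48 * 13 = -9.87 + -58.2400 = -68.1100.

-68.1100


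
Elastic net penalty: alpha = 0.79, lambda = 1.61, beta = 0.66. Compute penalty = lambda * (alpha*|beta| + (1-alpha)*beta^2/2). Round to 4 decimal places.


Compute:
L1 = 0.79 * 0.66 = 0.5214.
L2 = 0.21 * 0.66^2 / 2 = 0.0457.
Penalty = 1.61 * (0.5214 + 0.0457) = 0.9131.

0.9131


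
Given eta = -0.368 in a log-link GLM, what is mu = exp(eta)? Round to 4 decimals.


mu = exp(eta) = exp(-0.368).
= 0.6921.

0.6921


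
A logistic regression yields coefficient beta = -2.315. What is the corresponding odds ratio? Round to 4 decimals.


exp(-2.315) = 0.0988.
So the odds ratio is 0.0988.

0.0988


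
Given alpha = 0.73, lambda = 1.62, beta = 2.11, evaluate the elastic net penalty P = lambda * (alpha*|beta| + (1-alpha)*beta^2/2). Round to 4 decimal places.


Compute:
L1 = 0.73 * 2.11 = 1.5403.
L2 = 0.27 * 2.11^2 / 2 = 0.6010.
Penalty = 1.62 * (1.5403 + 0.6010) = 3.4690.

3.4690


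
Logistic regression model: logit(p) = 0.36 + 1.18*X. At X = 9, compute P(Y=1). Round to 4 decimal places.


z = 0.36 + 1.18 * 9 = 10.9800.
Sigmoid: P = 1 / (1 + exp(-10.9800)) = 1.0000.

1.0000


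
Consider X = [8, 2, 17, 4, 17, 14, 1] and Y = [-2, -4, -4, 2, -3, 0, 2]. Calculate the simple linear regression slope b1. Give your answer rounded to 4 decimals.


The sample means are xbar = 9.0000 and ybar = -1.2857.
Compute S_xx = 292.0000 and S_xy = -52.0000.
Slope b1 = S_xy / S_xx = -52.0000 / 292.0000 = -0.1781.

-0.1781


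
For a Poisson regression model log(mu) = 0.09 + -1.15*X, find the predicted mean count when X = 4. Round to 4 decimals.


Linear predictor: eta = 0.09 + (-1.15)(4) = -4.5100.
Expected count: mu = exp(-4.5100) = 0.0110.

0.0110


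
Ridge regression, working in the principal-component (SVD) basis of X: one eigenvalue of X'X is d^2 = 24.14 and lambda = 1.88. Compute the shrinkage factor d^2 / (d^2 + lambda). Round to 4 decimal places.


Denominator = d^2 + lambda = 24.14 + 1.88 = 26.0200.
Shrinkage = 24.14 / 26.0200 = 0.9277.

0.9277


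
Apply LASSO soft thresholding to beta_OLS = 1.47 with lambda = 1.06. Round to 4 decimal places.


|beta_OLS| = 1.47.
lambda = 1.06.
Since |beta| > lambda, coefficient = sign(beta)*(|beta| - lambda) = 0.4100.
Result = 0.4100.

0.4100


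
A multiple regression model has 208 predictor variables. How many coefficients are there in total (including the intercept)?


Each predictor gets one coefficient, plus one intercept.
Total parameters = 208 + 1 = 209.

209


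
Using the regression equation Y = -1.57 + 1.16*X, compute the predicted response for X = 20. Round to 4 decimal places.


Predicted value:
Y = -1.57 + (1.16)(20) = -1.57 + 23.2000 = 21.6300.

21.6300


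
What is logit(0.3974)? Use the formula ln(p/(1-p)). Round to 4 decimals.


The odds are p/(1-p) = 0.3974 / 0.6026 = 0.6595.
logit(p) = ln(0.6595) = -0.4163.

-0.4163


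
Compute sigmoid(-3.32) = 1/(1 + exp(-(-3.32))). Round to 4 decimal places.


exp(3.3200) = 27.6604.
1 + exp(-z) = 28.6604.
sigmoid = 1/28.6604 = 0.0349.

0.0349


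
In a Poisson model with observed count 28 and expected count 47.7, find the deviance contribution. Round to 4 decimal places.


First: ln(28/47.7) = -0.532727.
Then: 28 * -0.532727 = -14.916356.
y - mu = 28 - 47.7 = -19.7.
D = 2(-14.916356 - -19.7) = 9.567288, which rounds to 9.5673.

9.5673


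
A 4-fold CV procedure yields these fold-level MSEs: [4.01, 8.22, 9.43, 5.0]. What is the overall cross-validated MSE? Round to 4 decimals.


Sum of fold MSEs = 26.6600.
Average = 26.6600 / 4 = 6.6650.

6.6650


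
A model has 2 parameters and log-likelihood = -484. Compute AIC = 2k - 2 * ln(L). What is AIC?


AIC = 2k - 2*loglik = 2(2) - 2(-484).
= 4 + 968 = 972.

972


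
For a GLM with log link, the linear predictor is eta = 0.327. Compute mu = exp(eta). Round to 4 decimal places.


mu = exp(eta) = exp(0.327).
= 1.3868.

1.3868


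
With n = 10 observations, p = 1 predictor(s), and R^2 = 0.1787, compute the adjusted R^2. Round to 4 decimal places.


Adjusted R^2 = 1 - (1 - R^2) * (n-1)/(n-p-1).
(1 - R^2) = 0.8213.
(n-1)/(n-p-1) = 9/8.
(1 - R^2) * (n-1) = 0.8213 * 9 = 7.3917.
Divide by (n-p-1): 7.3917 / 8 = 0.9240.
Adj R^2 = 1 - 0.9240 = 0.0760.

0.0760


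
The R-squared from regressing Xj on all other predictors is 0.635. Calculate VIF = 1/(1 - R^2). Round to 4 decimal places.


Denominator: 1 - 0.635 = 0.365.
VIF = 1 / 0.365 = 2.7397.

2.7397


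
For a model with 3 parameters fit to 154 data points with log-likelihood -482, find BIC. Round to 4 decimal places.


Compute k*ln(n) = 3*ln(154) = 3*5.036953 = 15.110859.
Then -2*loglik = 964.
BIC = 15.110859 + 964 = 979.110859, which rounds to 979.1109.

979.1109


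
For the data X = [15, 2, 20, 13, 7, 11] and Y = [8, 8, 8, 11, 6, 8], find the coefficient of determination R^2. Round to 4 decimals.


After computing the OLS fit (b0=7.3818, b1=0.0693):
SSres = 11.8868, SStot = 12.8333.
R^2 = 1 - 11.8868/12.8333 = 0.0738.

0.0738


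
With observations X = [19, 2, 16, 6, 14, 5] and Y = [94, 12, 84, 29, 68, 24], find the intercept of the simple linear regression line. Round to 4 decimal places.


The slope is b1 = 4.9986.
Sample means are xbar = 10.3333 and ybar = 51.8333.
Intercept: b0 = 51.8333 - (4.9986)(10.3333) = 0.1812.

0.1812


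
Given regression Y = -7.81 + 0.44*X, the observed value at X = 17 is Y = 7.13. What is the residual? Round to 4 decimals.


Fitted value at X = 17 is yhat = -7.81 + 0.44*17 = -0.3300.
Residual = 7.13 - -0.3300 = 7.4600.

7.4600


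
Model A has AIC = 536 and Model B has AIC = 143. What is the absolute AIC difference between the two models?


Compute |536 - 143| = 393.
Model B has the smaller AIC.

393


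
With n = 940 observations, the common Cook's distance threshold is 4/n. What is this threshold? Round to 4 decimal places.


Cook's distance cutoff = 4/n = 4/940.
= 0.0043.

0.0043


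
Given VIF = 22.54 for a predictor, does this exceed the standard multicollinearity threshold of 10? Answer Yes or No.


Compare VIF = 22.54 to the threshold of 10.
22.54 >= 10, so the answer is Yes.

Yes


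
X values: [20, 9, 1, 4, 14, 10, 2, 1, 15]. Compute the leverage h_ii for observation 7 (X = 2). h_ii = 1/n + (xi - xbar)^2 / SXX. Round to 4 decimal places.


n = 9, xbar = 8.4444.
SXX = sum((xi - xbar)^2) = 382.2222.
h = 1/9 + (2 - 8.4444)^2 / 382.2222 = 0.2198.

0.2198


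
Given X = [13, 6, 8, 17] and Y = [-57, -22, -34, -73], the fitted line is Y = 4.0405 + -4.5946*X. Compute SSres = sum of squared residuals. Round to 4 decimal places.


For each point, residual = actual - predicted.
Residuals: [-1.3107, 1.5271, -1.2837, 1.0677].
Sum of squared residuals = 6.8378.

6.8378


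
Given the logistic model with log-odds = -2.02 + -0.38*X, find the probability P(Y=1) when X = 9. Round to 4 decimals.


z = -2.02 + -0.38 * 9 = -5.4400.
Sigmoid: P = 1 / (1 + exp(5.4400)) = 0.0043.

0.0043


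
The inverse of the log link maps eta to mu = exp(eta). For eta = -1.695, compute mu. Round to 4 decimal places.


The inverse log link gives:
mu = exp(-1.695) = 0.1836.

0.1836


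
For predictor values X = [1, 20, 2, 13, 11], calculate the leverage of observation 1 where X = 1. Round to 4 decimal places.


n = 5, xbar = 9.4000.
SXX = sum((xi - xbar)^2) = 253.2000.
h = 1/5 + (1 - 9.4000)^2 / 253.2000 = 0.4787.

0.4787


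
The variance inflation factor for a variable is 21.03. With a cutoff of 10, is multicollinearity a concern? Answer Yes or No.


Compare VIF = 21.03 to the threshold of 10.
21.03 >= 10, so the answer is Yes.

Yes


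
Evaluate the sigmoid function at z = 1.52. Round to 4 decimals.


Compute exp(-1.5200) = 0.2187.
Sigmoid = 1 / (1 + 0.2187) = 1 / 1.2187 = 0.8205.

0.8205


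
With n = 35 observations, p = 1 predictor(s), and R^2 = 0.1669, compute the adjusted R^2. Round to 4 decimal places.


Adjusted R^2 = 1 - (1 - R^2) * (n-1)/(n-p-1).
(1 - R^2) = 0.8331.
(n-1)/(n-p-1) = 34/33.
(1 - R^2) * (n-1) = 0.8331 * 34 = 28.3254.
Divide by (n-p-1): 28.3254 / 33 = 0.8583.
Adj R^2 = 1 - 0.8583 = 0.1417.

0.1417


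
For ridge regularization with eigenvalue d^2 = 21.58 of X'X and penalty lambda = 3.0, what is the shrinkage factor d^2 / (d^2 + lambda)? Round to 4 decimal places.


Denominator = d^2 + lambda = 21.58 + 3.0 = 24.5800.
Shrinkage = 21.58 / 24.5800 = 0.8779.

0.8779


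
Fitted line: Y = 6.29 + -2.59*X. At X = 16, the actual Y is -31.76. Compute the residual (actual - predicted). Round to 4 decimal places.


Fitted value at X = 16 is yhat = 6.29 + -2.59*16 = -35.1500.
Residual = -31.76 - -35.1500 = 3.3900.

3.3900


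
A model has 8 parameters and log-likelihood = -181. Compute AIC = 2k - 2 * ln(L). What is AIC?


AIC = 2*8 - 2*(-181).
= 16 + 362 = 378.

378


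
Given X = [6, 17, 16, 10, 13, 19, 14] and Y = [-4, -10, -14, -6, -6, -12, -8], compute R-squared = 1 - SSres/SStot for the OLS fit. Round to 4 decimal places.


The fitted line is Y = 0.8495 + -0.6942*X.
SSres = 20.9903, SStot = 77.7143.
R^2 = 1 - SSres/SStot = 0.7299.

0.7299


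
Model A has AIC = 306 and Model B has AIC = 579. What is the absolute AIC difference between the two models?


|AIC_A - AIC_B| = |306 - 579| = 273.
Model A is preferred (lower AIC).

273


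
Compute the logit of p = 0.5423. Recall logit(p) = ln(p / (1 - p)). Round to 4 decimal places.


Compute the odds: 0.5423/0.4577 = 1.1848.
Take the natural log: ln(1.1848) = 0.1696.

0.1696


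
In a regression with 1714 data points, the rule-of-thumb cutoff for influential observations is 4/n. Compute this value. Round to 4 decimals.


The threshold is 4/n.
4/1714 = 0.0023.

0.0023


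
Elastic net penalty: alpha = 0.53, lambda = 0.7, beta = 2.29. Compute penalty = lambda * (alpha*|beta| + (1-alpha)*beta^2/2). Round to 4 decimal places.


Compute:
L1 = 0.53 * 2.29 = 1.2137.
L2 = 0.47 * 2.29^2 / 2 = 1.2324.
Penalty = 0.7 * (1.2137 + 1.2324) = 1.7122.

1.7122


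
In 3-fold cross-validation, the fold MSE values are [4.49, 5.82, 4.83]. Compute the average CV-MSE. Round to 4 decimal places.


Sum of fold MSEs = 15.1400.
Average = 15.1400 / 3 = 5.0467.

5.0467
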